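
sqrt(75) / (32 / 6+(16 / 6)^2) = 0.70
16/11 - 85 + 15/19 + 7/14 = -82.26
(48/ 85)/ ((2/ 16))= 384/ 85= 4.52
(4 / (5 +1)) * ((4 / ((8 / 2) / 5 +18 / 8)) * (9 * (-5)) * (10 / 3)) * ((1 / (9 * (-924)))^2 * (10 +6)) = -0.00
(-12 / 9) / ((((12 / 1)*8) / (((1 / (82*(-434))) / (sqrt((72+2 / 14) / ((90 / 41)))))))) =sqrt(57974) / 3536877792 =0.00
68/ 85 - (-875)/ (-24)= -4279/ 120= -35.66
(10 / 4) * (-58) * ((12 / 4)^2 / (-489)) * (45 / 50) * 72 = 28188 / 163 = 172.93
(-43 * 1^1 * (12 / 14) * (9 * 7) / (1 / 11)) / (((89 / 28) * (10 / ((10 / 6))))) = -119196 / 89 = -1339.28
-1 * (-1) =1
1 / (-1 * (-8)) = 1 / 8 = 0.12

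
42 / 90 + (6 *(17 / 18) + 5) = 11.13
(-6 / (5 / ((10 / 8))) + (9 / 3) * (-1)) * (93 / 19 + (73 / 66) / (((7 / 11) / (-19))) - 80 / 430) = 2914815 / 22876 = 127.42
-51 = -51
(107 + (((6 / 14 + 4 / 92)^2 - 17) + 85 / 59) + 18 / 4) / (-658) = -294133209 / 2012610124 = -0.15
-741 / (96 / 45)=-11115 / 32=-347.34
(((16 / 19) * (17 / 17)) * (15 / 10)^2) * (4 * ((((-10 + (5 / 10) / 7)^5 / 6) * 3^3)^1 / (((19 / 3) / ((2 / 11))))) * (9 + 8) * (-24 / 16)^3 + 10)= 5787546304131243 / 1067849552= 5419814.33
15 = 15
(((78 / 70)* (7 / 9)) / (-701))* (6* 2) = -52 / 3505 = -0.01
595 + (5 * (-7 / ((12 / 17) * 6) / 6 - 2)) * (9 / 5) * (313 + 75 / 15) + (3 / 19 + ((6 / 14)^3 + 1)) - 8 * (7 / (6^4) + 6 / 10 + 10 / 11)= -1376931207709 / 232265880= -5928.25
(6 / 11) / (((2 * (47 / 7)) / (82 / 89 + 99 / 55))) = 25431 / 230065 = 0.11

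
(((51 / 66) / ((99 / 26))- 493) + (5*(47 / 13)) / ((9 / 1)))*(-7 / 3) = 1145.17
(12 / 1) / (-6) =-2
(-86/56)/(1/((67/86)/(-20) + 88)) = -151293/1120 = -135.08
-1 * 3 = -3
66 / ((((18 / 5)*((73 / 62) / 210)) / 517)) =123407900 / 73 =1690519.18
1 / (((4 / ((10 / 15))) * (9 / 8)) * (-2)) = -0.07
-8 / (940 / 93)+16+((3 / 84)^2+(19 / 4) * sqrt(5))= 19 * sqrt(5) / 4+2802251 / 184240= 25.83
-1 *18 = -18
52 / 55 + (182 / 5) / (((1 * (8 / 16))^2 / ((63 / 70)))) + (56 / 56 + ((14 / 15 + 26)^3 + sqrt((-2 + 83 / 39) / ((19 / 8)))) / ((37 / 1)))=2 * sqrt(7410) / 27417 + 908004049 / 1373625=661.03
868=868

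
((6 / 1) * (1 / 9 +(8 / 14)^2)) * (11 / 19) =4246 / 2793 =1.52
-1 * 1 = -1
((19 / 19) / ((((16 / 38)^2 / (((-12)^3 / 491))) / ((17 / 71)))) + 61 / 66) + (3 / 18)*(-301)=-62117192 / 1150413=-54.00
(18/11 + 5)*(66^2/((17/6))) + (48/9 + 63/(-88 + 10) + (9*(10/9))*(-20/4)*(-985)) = 78840445/1326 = 59457.35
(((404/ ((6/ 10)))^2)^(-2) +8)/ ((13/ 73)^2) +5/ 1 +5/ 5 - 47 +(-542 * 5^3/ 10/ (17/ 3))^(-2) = 392908369802099943309577/ 1859830106058905760000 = 211.26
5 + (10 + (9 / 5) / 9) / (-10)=199 / 50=3.98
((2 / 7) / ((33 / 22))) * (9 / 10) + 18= 636 / 35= 18.17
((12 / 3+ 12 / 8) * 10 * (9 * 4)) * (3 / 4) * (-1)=-1485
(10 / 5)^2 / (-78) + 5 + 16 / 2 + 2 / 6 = 518 / 39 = 13.28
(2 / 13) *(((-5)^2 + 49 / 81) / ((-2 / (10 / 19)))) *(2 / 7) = -41480 / 140049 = -0.30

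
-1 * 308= -308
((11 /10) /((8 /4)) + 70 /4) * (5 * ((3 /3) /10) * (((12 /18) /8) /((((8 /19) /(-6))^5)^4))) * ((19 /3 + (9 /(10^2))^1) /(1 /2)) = 10130794841857813125837669994882907706183 /8796093022208000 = 1151738029177273929899192.00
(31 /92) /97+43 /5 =383887 /44620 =8.60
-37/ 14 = -2.64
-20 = -20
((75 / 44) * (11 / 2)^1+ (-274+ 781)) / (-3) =-1377 / 8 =-172.12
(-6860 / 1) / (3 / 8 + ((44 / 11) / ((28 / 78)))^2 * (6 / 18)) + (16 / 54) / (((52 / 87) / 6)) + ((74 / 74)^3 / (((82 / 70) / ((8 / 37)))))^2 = -78976320708172 / 489767228847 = -161.25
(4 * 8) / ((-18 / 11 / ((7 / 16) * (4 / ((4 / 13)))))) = -1001 / 9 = -111.22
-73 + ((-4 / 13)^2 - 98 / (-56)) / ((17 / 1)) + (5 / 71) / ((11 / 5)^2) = -72.88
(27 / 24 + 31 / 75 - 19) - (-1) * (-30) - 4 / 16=-28627 / 600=-47.71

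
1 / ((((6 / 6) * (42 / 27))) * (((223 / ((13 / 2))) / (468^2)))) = 6406452 / 1561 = 4104.07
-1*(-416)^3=71991296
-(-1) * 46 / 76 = 23 / 38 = 0.61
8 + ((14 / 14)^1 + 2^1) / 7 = 59 / 7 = 8.43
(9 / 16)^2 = 81 / 256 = 0.32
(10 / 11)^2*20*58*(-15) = -1740000 / 121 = -14380.17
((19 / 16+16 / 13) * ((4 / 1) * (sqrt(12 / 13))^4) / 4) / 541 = 4527 / 1188577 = 0.00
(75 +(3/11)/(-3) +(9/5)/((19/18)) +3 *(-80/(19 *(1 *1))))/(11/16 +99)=1069792/1666775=0.64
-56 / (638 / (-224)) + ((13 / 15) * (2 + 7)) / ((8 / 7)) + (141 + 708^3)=4528461214247 / 12760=354895079.49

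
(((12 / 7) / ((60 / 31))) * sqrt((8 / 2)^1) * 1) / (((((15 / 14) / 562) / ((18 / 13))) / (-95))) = -7944432 / 65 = -122222.03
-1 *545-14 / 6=-1642 / 3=-547.33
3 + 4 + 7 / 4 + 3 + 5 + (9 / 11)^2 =8431 / 484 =17.42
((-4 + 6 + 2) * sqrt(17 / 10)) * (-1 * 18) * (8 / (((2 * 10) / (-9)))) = 648 * sqrt(170) / 25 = 337.96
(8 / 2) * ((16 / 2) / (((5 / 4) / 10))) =256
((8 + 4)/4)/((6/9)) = 9/2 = 4.50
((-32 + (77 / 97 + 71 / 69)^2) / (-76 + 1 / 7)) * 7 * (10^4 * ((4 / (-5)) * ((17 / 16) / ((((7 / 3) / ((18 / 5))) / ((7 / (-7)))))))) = 30574431238400 / 880992897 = 34704.52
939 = 939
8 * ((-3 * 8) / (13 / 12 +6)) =-2304 / 85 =-27.11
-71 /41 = -1.73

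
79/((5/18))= 1422/5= 284.40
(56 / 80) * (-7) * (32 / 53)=-784 / 265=-2.96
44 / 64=11 / 16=0.69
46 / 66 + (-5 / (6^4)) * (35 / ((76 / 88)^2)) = 663799 / 1286604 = 0.52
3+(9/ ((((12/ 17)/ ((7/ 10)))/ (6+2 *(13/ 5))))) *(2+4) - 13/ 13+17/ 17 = 15069/ 25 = 602.76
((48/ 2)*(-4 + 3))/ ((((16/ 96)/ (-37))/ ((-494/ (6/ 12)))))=-5264064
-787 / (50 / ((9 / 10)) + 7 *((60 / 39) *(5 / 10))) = -92079 / 7130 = -12.91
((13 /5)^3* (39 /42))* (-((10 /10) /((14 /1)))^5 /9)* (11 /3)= -0.00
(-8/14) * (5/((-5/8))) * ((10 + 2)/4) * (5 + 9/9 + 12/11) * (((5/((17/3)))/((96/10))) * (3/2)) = 13.41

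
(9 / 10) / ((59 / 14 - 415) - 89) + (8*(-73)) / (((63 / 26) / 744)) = -131740636843 / 734685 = -179315.81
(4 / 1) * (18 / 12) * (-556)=-3336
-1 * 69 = -69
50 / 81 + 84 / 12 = 617 / 81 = 7.62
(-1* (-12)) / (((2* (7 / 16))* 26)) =48 / 91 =0.53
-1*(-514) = 514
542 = 542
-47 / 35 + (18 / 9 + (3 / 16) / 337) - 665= -125374679 / 188720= -664.34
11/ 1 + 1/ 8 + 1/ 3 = 275/ 24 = 11.46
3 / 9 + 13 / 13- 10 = -26 / 3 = -8.67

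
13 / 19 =0.68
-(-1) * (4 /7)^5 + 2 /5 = 38734 /84035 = 0.46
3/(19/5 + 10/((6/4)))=45/157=0.29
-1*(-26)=26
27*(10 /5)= 54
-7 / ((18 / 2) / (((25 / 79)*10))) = -1750 / 711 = -2.46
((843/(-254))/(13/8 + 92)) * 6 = -20232/95123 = -0.21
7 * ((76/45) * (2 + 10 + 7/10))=33782/225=150.14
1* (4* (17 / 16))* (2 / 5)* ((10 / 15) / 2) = 17 / 30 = 0.57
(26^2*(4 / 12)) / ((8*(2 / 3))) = 169 / 4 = 42.25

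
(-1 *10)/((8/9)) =-45/4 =-11.25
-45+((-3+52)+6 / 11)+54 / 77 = 404 / 77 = 5.25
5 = 5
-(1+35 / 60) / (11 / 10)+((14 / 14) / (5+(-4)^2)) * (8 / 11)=-59 / 42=-1.40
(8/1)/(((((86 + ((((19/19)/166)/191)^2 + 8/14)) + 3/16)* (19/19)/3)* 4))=168885433248/2442053206681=0.07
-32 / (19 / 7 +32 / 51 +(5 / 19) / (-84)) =-868224 / 90583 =-9.58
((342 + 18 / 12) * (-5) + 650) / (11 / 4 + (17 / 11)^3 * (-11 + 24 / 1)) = -5683370 / 270117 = -21.04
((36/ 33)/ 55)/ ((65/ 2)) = 24/ 39325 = 0.00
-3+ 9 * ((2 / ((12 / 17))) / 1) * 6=150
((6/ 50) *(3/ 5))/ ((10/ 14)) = 63/ 625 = 0.10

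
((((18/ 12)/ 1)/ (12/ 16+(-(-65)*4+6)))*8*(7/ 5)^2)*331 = 778512/ 26675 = 29.19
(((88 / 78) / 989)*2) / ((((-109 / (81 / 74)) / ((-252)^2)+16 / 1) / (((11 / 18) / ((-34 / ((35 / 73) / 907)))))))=-806818320 / 595459508204294981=-0.00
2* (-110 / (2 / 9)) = -990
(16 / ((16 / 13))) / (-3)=-4.33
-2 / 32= -1 / 16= -0.06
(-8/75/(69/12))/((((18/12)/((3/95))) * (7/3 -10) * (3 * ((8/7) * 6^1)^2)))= 0.00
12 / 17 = 0.71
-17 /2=-8.50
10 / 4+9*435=7835 / 2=3917.50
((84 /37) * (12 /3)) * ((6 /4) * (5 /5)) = 504 /37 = 13.62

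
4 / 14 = 2 / 7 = 0.29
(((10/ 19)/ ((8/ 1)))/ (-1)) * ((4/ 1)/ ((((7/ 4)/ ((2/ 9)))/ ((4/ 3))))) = -160/ 3591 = -0.04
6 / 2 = 3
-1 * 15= -15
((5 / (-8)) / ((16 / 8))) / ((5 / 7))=-7 / 16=-0.44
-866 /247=-3.51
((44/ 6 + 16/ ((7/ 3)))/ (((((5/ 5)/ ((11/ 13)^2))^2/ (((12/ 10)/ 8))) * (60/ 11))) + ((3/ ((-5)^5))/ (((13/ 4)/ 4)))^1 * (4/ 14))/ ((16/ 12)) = 2994512987/ 19992700000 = 0.15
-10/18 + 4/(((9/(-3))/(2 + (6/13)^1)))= -449/117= -3.84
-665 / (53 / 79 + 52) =-2765 / 219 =-12.63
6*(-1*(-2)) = 12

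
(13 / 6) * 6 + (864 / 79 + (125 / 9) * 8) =135.05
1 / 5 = 0.20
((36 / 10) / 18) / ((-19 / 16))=-16 / 95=-0.17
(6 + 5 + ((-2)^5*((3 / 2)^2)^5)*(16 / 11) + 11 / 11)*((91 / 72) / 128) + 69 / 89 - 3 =-172081537 / 6014976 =-28.61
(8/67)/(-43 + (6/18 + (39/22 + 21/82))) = -10824/3683861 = -0.00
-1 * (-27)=27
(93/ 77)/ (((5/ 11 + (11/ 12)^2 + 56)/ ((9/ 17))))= 120528/ 10799845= 0.01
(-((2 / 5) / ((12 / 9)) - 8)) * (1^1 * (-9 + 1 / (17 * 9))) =-52976 / 765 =-69.25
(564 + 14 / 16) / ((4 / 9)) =40671 / 32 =1270.97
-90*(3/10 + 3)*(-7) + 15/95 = 39504/19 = 2079.16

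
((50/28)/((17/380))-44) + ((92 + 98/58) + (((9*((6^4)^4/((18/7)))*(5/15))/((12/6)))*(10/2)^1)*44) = 1249408453964576749/3451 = 362042438123609.61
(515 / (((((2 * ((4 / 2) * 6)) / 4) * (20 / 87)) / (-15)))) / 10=-8961 / 16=-560.06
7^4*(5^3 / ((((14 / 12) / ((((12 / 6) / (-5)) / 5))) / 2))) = -41160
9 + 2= 11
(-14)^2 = 196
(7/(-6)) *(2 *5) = -35/3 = -11.67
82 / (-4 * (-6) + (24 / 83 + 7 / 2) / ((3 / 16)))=10209 / 5504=1.85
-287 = -287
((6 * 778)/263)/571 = 4668/150173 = 0.03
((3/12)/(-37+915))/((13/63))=63/45656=0.00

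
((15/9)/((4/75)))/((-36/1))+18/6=2.13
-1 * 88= -88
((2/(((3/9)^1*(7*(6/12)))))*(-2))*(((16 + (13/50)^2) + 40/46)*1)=-5843322/100625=-58.07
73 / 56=1.30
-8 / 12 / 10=-1 / 15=-0.07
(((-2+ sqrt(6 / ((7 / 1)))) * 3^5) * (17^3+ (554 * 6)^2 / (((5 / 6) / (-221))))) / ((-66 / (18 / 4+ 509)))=-110796898482387 / 10+ 110796898482387 * sqrt(42) / 140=-5950790067866.06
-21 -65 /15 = -76 /3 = -25.33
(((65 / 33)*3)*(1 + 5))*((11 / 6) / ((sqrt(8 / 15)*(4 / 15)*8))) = 975*sqrt(30) / 128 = 41.72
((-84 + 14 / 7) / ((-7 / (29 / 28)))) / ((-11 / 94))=-55883 / 539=-103.68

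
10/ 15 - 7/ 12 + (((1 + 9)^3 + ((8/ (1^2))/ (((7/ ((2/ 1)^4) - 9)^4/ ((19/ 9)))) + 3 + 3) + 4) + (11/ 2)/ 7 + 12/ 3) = 90093645670883/ 88773390972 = 1014.87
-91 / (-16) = 91 / 16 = 5.69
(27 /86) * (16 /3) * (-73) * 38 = -199728 /43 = -4644.84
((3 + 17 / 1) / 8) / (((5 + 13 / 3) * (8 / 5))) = 75 / 448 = 0.17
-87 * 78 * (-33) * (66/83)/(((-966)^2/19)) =7800507/2151443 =3.63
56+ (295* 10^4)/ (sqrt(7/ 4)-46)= -542326408/ 8457-5900000* sqrt(7)/ 8457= -65973.32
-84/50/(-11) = 42/275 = 0.15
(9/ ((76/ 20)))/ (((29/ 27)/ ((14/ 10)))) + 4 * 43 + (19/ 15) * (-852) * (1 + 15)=-47088771/ 2755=-17092.11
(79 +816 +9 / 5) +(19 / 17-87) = 68928 / 85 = 810.92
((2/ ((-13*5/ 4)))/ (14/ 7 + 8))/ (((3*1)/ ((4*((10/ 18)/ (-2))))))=8/ 1755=0.00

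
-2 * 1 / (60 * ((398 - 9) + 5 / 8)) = -4 / 46755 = -0.00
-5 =-5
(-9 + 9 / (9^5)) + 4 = -32804 / 6561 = -5.00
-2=-2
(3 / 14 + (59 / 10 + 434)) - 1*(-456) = 31364 / 35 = 896.11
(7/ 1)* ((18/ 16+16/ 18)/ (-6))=-1015/ 432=-2.35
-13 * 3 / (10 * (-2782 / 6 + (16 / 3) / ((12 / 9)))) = 117 / 13790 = 0.01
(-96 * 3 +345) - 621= -564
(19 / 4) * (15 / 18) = 95 / 24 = 3.96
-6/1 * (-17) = 102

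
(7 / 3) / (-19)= -7 / 57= -0.12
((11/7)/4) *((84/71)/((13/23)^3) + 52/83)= 255584032/90628447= 2.82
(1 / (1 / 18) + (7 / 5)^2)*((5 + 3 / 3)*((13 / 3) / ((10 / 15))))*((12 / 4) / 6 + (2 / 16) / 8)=401.38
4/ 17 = 0.24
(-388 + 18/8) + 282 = -415/4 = -103.75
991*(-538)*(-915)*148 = 72200256360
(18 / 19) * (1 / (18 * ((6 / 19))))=1 / 6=0.17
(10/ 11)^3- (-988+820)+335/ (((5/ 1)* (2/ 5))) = 895101/ 2662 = 336.25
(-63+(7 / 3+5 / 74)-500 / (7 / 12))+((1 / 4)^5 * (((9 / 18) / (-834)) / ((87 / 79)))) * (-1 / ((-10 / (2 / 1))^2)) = -883030318213139 / 962177126400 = -917.74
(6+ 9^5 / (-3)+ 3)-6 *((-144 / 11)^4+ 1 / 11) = -2867945196 / 14641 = -195884.52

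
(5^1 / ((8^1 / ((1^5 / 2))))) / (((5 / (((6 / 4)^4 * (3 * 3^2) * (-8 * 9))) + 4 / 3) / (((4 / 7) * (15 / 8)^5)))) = 74733890625 / 24069799936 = 3.10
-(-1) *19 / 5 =19 / 5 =3.80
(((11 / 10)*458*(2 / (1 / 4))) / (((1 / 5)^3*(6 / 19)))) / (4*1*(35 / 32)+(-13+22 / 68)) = -650909600 / 3387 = -192178.80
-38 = -38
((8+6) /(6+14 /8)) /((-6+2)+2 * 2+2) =28 /31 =0.90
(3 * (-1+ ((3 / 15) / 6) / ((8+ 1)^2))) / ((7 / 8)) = -1388 / 405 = -3.43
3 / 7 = 0.43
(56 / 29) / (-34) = -28 / 493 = -0.06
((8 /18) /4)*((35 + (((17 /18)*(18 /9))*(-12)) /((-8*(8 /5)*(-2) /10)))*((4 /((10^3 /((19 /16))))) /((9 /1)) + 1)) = 9040769 /3110400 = 2.91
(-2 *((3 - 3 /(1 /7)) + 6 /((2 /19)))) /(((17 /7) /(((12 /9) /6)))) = -364 /51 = -7.14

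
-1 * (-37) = 37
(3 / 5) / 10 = 3 / 50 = 0.06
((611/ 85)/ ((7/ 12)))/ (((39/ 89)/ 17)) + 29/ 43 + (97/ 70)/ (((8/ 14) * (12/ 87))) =4780485/ 9632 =496.31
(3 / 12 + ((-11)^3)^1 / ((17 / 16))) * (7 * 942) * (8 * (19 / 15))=-7113488508 / 85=-83688100.09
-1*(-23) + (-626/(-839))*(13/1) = 27435/839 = 32.70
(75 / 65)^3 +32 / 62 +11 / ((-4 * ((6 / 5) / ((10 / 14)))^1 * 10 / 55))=-159058603 / 22883952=-6.95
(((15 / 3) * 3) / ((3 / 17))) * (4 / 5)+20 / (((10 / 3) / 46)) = 344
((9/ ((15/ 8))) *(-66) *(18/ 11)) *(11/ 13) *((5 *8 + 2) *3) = -3592512/ 65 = -55269.42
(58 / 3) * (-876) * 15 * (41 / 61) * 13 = -135403320 / 61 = -2219726.56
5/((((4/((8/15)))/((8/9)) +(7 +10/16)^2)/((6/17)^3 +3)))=4785600/20934293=0.23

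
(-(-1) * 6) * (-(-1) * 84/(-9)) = -56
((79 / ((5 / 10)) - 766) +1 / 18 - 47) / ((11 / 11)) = -11789 / 18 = -654.94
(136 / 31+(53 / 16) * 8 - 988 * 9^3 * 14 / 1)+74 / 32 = -5001413421 / 496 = -10083494.80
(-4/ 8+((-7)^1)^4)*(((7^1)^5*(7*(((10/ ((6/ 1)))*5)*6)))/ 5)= 2824164245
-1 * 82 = -82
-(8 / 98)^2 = -16 / 2401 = -0.01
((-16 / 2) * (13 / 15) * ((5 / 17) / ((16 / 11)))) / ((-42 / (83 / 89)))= 11869 / 381276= 0.03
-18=-18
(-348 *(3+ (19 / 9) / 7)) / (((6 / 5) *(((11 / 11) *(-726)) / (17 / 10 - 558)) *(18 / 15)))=-41945020 / 68607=-611.38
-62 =-62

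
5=5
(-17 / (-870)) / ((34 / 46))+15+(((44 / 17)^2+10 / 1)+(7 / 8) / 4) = 31.94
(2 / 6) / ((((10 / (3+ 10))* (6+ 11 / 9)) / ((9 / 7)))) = 27 / 350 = 0.08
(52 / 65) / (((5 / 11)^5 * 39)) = 644204 / 609375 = 1.06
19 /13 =1.46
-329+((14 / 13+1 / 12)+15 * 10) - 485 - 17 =-106055 / 156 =-679.84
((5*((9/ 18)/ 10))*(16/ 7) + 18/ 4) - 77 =-1007/ 14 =-71.93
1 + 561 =562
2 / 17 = 0.12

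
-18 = -18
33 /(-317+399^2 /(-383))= -12639 /280612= -0.05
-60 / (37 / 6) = -360 / 37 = -9.73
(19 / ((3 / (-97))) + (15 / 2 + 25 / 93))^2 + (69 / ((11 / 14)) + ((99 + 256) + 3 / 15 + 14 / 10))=77879713587 / 211420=368364.93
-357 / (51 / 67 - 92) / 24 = 0.16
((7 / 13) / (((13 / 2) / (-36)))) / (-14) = 36 / 169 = 0.21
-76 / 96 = -19 / 24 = -0.79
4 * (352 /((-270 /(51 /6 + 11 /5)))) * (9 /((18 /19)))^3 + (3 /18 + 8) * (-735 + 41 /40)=-581411347 /10800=-53834.38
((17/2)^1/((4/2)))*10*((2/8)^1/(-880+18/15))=-425/35152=-0.01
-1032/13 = -79.38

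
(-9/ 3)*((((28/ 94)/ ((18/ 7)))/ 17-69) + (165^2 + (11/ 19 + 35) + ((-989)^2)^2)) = -130715794956748360/ 45543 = -2870162153497.76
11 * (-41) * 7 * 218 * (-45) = 30970170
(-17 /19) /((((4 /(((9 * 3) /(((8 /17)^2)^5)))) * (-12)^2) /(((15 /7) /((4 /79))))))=-121836591373635315 /36558761623552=-3332.62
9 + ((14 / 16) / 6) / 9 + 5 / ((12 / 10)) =5695 / 432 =13.18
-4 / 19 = -0.21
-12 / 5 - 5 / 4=-73 / 20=-3.65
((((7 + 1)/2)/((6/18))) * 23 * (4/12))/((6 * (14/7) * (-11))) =-23/33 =-0.70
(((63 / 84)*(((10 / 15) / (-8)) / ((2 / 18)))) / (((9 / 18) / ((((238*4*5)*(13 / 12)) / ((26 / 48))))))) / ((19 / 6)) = -64260 / 19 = -3382.11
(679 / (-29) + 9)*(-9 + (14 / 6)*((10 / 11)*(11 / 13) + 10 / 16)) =82.83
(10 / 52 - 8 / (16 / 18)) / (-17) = 229 / 442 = 0.52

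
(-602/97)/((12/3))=-301/194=-1.55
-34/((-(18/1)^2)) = 17/162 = 0.10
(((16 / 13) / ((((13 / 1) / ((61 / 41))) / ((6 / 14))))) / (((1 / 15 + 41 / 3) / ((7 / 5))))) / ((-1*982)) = -2196 / 350420317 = -0.00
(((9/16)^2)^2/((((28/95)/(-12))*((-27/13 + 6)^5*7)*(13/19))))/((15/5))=-1391920335/4559535669248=-0.00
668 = 668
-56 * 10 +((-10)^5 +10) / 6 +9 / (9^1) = -17224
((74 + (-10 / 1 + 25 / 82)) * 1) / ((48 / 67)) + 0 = 353291 / 3936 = 89.76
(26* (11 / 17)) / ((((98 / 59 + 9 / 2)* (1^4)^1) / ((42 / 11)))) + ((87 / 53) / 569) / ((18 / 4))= 11658447998 / 1118131089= 10.43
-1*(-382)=382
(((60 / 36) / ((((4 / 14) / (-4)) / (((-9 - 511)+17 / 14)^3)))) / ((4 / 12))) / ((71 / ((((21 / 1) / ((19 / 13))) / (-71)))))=-27858287.38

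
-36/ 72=-1/ 2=-0.50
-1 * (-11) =11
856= 856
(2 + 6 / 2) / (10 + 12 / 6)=5 / 12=0.42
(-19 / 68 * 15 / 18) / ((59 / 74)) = -3515 / 12036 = -0.29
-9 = -9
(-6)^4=1296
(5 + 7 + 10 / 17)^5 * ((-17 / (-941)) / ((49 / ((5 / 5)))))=116.54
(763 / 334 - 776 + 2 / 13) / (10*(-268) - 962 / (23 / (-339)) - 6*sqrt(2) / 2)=-0.07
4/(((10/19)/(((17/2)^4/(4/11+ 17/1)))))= 17455889/7640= 2284.80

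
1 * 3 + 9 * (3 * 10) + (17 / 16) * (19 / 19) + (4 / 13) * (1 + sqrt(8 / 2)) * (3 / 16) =57041 / 208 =274.24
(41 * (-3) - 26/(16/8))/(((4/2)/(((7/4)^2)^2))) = -40817/64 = -637.77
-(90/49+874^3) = -32713753666/49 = -667627625.84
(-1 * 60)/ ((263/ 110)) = -25.10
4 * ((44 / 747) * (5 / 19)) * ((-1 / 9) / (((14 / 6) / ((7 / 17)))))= -880 / 723843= -0.00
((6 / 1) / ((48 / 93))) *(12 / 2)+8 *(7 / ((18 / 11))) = 3743 / 36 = 103.97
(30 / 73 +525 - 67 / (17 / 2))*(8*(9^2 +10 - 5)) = 441870064 / 1241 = 356059.68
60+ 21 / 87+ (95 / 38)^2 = 7713 / 116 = 66.49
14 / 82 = 7 / 41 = 0.17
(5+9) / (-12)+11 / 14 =-8 / 21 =-0.38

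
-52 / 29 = -1.79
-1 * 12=-12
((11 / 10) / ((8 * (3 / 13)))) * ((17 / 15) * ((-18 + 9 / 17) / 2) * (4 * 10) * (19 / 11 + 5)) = -15873 / 10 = -1587.30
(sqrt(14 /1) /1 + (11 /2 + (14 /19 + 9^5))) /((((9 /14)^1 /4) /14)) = 784 *sqrt(14) /9 + 293228936 /57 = 5144693.24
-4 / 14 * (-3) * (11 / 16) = 0.59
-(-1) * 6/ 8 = 3/ 4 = 0.75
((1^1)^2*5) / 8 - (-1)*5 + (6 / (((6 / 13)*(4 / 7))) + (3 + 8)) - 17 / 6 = 877 / 24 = 36.54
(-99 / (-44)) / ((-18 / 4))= -1 / 2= -0.50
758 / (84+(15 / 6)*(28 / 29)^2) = 318739 / 36302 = 8.78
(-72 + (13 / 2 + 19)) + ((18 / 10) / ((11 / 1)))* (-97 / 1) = -6861 / 110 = -62.37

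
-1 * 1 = -1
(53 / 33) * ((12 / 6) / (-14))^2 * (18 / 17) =318 / 9163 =0.03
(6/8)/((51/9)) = 9/68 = 0.13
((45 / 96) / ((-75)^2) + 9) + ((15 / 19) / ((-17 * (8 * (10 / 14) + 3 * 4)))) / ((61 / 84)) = 65939794793 / 7329516000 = 9.00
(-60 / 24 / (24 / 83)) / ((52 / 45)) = -6225 / 832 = -7.48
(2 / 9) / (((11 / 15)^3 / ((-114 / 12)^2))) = 135375 / 2662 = 50.85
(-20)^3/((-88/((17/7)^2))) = 289000/539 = 536.18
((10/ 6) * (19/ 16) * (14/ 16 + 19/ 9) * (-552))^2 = 220688550625/ 20736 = 10642773.47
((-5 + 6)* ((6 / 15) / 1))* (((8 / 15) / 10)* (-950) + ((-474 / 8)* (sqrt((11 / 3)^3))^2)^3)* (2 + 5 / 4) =-15113282261829089 / 466560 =-32393008963.11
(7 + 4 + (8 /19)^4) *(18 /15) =8625762 /651605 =13.24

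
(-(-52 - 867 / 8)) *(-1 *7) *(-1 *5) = 5613.12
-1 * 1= -1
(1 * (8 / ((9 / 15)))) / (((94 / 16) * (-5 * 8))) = -8 / 141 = -0.06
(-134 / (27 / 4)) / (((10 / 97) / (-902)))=23448392 / 135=173691.79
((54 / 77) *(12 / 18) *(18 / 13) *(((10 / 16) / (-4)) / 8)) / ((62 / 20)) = -0.00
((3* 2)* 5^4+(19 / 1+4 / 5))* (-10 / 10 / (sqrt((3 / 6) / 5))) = -11921.15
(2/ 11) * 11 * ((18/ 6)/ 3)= 2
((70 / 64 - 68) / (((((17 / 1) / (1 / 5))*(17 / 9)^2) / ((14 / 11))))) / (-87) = 404649 / 125379760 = 0.00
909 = 909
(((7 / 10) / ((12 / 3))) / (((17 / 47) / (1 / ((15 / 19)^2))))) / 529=118769 / 80937000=0.00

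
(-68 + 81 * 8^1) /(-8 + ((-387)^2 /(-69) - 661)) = -1334 /6531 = -0.20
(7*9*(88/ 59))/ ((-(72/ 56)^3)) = -211288/ 4779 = -44.21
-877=-877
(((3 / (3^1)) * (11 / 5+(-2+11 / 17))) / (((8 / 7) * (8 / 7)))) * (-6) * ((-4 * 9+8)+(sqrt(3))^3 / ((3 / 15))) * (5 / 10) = 9261 / 170-3969 * sqrt(3) / 136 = 3.93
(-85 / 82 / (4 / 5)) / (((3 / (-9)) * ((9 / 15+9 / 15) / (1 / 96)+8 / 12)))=19125 / 570064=0.03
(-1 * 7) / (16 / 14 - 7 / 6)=294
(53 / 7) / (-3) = -53 / 21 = -2.52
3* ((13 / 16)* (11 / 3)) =8.94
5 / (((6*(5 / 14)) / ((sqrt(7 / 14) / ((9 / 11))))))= 77*sqrt(2) / 54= 2.02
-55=-55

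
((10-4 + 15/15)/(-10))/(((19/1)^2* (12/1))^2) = -7/187662240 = -0.00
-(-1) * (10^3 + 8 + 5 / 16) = 16133 / 16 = 1008.31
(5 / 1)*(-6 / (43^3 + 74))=-10 / 26527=-0.00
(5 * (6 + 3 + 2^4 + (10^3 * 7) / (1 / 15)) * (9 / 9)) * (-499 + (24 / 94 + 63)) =-10754560000 / 47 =-228820425.53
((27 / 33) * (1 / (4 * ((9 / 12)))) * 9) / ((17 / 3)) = 81 / 187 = 0.43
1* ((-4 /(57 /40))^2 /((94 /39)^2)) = 1.36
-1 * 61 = -61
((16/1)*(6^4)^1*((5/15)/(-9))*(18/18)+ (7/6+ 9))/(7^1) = -4547/42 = -108.26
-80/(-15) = 16/3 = 5.33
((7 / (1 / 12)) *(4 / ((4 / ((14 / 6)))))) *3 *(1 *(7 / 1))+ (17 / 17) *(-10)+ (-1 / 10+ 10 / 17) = 698103 / 170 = 4106.49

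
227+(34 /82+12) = 9816 /41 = 239.41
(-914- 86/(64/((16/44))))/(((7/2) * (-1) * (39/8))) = 53650/1001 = 53.60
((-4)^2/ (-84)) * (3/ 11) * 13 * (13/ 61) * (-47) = 31772/ 4697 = 6.76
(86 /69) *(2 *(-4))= -688 /69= -9.97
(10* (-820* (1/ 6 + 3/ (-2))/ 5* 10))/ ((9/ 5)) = 328000/ 27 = 12148.15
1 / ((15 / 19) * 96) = 19 / 1440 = 0.01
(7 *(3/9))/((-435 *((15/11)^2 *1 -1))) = -847/135720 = -0.01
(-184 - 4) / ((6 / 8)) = -752 / 3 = -250.67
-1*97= -97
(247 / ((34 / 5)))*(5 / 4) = 6175 / 136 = 45.40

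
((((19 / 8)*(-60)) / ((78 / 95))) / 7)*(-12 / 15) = 1805 / 91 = 19.84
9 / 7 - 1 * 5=-26 / 7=-3.71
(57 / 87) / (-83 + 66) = -19 / 493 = -0.04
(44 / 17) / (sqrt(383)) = 44 * sqrt(383) / 6511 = 0.13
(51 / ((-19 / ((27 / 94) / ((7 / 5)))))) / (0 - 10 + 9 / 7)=6885 / 108946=0.06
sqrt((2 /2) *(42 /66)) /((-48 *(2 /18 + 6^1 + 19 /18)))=-sqrt(77) /3784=-0.00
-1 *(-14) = 14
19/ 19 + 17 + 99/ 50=999/ 50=19.98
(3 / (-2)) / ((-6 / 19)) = 19 / 4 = 4.75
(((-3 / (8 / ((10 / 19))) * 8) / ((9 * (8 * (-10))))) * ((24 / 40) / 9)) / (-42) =-1 / 287280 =-0.00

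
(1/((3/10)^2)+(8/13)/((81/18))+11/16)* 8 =22343/234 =95.48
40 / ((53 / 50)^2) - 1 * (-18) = 150562 / 2809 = 53.60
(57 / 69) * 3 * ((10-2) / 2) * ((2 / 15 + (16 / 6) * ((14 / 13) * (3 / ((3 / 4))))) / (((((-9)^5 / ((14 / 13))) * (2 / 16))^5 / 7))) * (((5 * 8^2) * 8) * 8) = -87020504973221822464 / 79698598765677235949439346525143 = -0.00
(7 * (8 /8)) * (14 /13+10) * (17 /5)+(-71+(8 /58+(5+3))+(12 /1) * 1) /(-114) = 56747491 /214890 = 264.08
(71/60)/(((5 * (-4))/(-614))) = 21797/600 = 36.33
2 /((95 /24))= 48 /95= 0.51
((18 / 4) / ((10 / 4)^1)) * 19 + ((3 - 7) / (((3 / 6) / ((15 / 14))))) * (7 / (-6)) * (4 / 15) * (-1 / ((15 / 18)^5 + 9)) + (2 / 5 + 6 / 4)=26184989 / 731090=35.82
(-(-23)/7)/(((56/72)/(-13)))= -2691/49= -54.92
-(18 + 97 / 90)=-1717 / 90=-19.08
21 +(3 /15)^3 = 2626 /125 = 21.01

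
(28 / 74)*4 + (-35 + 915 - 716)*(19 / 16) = 196.26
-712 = -712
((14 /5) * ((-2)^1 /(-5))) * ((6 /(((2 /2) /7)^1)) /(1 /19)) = 22344 /25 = 893.76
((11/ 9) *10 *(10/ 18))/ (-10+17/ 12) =-2200/ 2781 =-0.79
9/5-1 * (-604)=3029/5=605.80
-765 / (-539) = 765 / 539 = 1.42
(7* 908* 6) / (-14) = -2724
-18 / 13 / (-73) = 18 / 949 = 0.02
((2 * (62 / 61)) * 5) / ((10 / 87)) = 5394 / 61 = 88.43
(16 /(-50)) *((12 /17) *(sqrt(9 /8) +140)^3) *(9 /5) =-474244848 /425 - 38103129 *sqrt(2) /2125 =-1141228.33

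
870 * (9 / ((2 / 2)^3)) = 7830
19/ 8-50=-381/ 8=-47.62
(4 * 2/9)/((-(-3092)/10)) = 20/6957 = 0.00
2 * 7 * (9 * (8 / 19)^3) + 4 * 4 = 174256 / 6859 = 25.41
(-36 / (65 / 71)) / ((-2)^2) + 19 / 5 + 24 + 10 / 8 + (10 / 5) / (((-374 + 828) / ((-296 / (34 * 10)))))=19.22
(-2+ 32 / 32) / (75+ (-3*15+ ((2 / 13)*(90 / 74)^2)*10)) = -17797 / 574410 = -0.03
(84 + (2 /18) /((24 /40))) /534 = 2273 /14418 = 0.16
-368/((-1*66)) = 184/33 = 5.58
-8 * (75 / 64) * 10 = -375 / 4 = -93.75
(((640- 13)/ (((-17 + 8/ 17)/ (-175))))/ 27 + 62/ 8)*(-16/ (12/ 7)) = -17958493/ 7587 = -2367.01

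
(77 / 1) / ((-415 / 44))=-3388 / 415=-8.16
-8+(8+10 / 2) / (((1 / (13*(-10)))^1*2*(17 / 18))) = -15346 / 17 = -902.71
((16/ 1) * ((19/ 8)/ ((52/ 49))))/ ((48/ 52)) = 931/ 24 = 38.79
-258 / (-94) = 129 / 47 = 2.74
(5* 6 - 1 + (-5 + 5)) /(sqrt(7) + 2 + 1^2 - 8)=-145 /18 - 29* sqrt(7) /18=-12.32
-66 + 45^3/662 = 47433/662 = 71.65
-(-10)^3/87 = 1000/87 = 11.49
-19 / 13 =-1.46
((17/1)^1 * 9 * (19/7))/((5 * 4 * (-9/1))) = -323/140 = -2.31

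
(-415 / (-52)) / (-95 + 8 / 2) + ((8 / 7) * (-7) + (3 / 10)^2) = -236532 / 29575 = -8.00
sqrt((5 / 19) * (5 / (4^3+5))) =5 * sqrt(1311) / 1311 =0.14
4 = 4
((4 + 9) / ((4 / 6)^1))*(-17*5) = -3315 / 2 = -1657.50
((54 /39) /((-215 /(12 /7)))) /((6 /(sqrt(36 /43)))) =-216 *sqrt(43) /841295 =-0.00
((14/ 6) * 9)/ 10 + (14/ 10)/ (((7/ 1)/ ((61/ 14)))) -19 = -561/ 35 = -16.03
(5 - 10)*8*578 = -23120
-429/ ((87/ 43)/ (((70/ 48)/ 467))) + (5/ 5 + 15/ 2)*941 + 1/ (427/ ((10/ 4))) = 1110010044779/ 138788664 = 7997.84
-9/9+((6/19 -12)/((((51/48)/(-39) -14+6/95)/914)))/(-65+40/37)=-5076285047/391545143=-12.96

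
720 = 720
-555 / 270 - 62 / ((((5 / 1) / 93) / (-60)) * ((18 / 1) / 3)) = 207539 / 18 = 11529.94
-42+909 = 867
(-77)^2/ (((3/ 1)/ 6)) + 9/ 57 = 225305/ 19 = 11858.16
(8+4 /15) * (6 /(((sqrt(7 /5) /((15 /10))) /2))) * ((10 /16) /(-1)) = -93 * sqrt(35) /7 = -78.60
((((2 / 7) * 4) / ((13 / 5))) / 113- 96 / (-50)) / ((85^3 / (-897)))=-34126296 / 12144321875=-0.00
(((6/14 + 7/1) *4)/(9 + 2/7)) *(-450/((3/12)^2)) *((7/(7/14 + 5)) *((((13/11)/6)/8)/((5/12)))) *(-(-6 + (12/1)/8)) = -943488/121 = -7797.42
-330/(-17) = 330/17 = 19.41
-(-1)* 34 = 34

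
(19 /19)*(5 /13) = 0.38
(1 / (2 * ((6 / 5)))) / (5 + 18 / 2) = 5 / 168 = 0.03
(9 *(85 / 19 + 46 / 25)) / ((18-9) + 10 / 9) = 242919 / 43225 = 5.62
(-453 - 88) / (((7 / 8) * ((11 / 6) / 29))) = -753072 / 77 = -9780.16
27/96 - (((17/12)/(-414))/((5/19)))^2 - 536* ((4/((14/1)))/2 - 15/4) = 8352038509247/4319179200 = 1933.71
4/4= 1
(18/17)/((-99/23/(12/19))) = -552/3553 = -0.16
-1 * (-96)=96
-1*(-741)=741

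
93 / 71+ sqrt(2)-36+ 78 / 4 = -2157 / 142+ sqrt(2) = -13.78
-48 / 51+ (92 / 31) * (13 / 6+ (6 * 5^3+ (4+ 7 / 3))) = 1185798 / 527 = 2250.09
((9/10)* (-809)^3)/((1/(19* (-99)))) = 8963484458841/10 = 896348445884.10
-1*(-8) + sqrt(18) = 3*sqrt(2) + 8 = 12.24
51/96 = 17/32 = 0.53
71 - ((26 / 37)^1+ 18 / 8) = 10071 / 148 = 68.05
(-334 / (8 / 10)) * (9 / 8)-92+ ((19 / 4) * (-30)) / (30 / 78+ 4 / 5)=-681.98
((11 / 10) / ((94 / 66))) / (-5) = -363 / 2350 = -0.15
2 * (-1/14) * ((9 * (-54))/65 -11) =1201/455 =2.64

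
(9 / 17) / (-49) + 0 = -9 / 833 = -0.01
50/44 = 25/22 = 1.14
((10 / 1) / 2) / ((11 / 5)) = 25 / 11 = 2.27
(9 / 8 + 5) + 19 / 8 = 17 / 2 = 8.50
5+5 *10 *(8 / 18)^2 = 1205 / 81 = 14.88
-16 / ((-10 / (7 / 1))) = 56 / 5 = 11.20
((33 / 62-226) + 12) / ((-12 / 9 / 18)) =357345 / 124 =2881.81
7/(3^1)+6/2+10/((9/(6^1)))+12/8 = 27/2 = 13.50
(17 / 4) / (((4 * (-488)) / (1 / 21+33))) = -5899 / 81984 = -0.07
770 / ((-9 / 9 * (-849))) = 770 / 849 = 0.91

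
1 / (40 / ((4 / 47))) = 1 / 470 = 0.00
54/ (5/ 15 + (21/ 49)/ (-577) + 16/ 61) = 19956699/ 219851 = 90.77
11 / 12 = 0.92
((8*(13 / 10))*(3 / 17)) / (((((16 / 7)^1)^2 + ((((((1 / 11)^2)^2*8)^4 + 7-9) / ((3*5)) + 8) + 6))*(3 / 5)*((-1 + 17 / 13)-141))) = -5707645695003615978615 / 5011932046873358160643652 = -0.00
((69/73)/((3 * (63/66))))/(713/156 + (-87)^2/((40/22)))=65780/830545163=0.00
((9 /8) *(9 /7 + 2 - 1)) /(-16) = -9 /56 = -0.16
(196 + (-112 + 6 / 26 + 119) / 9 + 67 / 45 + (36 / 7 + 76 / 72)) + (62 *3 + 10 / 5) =3214499 / 8190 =392.49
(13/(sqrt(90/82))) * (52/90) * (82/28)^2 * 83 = 23579387 * sqrt(205)/66150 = 5103.63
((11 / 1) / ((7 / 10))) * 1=110 / 7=15.71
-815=-815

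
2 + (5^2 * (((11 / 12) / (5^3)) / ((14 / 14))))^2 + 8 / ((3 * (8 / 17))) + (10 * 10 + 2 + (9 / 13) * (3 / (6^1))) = 5150173 / 46800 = 110.05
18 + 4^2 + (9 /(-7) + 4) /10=34.27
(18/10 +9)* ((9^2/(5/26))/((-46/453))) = -25758486/575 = -44797.37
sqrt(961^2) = 961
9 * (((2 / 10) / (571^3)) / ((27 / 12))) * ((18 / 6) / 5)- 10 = -46542352738 / 4654235275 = -10.00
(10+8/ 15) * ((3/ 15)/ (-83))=-158/ 6225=-0.03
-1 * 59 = -59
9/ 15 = 3/ 5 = 0.60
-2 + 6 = 4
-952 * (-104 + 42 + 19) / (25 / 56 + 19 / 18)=20631744 / 757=27254.62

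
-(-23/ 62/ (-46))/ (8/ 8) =-1/ 124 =-0.01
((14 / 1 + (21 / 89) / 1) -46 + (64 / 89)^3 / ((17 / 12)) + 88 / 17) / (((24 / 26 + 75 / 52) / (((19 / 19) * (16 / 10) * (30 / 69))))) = -7.74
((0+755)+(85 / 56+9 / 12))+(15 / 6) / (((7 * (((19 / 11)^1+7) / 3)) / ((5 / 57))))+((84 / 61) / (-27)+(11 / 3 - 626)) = 630372893 / 4673088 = 134.89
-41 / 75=-0.55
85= 85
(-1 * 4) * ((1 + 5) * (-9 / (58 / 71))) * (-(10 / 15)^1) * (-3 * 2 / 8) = 3834 / 29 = 132.21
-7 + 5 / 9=-58 / 9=-6.44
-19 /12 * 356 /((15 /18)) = -3382 /5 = -676.40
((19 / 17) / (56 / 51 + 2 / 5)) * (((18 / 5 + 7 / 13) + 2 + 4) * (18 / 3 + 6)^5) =4673438208 / 2483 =1882174.07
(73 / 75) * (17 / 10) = 1241 / 750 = 1.65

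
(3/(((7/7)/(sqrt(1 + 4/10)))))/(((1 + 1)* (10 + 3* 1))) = 3* sqrt(35)/130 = 0.14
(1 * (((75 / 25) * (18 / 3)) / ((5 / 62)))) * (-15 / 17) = -3348 / 17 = -196.94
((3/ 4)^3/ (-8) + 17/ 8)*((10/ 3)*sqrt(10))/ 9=5305*sqrt(10)/ 6912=2.43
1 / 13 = 0.08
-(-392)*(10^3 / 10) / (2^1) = 19600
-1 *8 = -8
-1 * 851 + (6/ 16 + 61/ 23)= -156027/ 184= -847.97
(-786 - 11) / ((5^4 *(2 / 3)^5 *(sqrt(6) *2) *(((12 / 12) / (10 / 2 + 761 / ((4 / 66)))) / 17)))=-27571713687 *sqrt(6) / 160000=-422103.94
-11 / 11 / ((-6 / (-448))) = -224 / 3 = -74.67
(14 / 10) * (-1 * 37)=-259 / 5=-51.80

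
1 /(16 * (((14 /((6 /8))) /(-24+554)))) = 795 /448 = 1.77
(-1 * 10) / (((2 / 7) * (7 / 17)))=-85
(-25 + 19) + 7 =1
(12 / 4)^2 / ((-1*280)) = -9 / 280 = -0.03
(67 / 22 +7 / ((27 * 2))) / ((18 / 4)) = 1886 / 2673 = 0.71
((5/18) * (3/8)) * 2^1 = 5/24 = 0.21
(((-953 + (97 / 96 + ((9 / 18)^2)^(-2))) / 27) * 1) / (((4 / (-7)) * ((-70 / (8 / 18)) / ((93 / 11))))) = -557101 / 171072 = -3.26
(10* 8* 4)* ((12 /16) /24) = 10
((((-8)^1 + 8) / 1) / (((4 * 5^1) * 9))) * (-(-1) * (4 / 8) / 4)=0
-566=-566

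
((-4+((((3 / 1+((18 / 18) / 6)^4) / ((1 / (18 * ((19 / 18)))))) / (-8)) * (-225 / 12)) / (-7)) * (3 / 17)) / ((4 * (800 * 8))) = -2234347 / 14037811200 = -0.00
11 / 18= 0.61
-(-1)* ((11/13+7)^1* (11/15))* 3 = 1122/65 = 17.26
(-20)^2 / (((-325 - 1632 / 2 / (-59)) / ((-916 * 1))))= 21617600 / 18359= 1177.49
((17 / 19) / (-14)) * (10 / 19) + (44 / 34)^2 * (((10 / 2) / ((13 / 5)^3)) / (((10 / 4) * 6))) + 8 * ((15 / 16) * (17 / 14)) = 175310174285 / 19253708292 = 9.11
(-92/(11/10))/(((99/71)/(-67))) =4018.77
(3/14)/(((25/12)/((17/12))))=51/350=0.15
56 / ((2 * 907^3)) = 28 / 746142643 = 0.00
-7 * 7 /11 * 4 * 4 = -784 /11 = -71.27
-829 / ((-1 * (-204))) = -829 / 204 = -4.06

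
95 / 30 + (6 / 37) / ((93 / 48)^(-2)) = 53641 / 14208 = 3.78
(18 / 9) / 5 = 2 / 5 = 0.40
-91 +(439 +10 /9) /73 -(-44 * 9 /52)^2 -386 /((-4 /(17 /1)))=332551571 /222066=1497.53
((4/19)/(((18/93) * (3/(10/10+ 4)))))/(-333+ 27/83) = -12865/2360826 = -0.01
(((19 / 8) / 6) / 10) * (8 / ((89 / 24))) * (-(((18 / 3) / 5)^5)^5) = -1080350945137328652288 / 132620334625244140625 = -8.15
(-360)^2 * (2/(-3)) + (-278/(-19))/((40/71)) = -32822131/380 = -86374.03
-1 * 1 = -1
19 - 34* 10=-321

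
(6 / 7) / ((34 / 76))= 228 / 119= 1.92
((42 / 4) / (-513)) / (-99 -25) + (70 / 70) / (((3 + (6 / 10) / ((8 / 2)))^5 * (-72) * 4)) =6475855801 / 42087248915544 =0.00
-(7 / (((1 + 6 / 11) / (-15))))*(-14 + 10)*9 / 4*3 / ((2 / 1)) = -31185 / 34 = -917.21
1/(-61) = -1/61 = -0.02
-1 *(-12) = 12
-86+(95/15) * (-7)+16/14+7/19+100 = -11500/399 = -28.82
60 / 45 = 4 / 3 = 1.33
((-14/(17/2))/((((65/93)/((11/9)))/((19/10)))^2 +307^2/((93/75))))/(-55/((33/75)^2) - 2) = 1847007404/24384798293845575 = 0.00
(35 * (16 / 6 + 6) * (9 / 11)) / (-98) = -195 / 77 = -2.53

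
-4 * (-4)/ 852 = 4/ 213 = 0.02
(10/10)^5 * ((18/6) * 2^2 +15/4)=63/4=15.75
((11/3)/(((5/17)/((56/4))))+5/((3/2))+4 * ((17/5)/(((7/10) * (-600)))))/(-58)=-31121/10150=-3.07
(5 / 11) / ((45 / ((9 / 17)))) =1 / 187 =0.01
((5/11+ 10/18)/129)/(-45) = -20/114939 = -0.00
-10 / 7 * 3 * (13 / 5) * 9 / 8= -351 / 28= -12.54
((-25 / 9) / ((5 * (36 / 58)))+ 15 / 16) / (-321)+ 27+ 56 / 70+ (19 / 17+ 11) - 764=-25604541427 / 35361360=-724.08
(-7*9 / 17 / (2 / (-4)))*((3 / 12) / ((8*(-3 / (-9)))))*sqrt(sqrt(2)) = 189*2^(1 / 4) / 272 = 0.83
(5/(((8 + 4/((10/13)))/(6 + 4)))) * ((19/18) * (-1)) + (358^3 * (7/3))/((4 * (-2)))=-7949182229/594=-13382461.66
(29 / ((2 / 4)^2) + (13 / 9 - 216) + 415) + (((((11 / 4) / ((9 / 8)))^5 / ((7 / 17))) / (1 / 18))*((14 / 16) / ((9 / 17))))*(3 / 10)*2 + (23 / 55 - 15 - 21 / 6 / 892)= 4085.33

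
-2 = -2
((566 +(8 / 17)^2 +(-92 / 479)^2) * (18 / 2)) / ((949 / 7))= 2365505884602 / 62926718101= 37.59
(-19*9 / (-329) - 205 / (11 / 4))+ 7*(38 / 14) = -199138 / 3619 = -55.03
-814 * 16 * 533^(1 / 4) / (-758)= 6512 * 533^(1 / 4) / 379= 82.56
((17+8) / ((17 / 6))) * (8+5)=1950 / 17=114.71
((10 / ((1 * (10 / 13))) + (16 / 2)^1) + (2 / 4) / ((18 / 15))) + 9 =365 / 12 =30.42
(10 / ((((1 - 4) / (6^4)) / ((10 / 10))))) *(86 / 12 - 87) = 344880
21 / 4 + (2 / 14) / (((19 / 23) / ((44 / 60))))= 42907 / 7980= 5.38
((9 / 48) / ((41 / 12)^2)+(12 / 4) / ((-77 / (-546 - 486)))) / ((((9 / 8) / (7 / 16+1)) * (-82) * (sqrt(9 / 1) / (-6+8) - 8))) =13305385 / 137979842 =0.10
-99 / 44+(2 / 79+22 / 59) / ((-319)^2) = -147198785 / 65421796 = -2.25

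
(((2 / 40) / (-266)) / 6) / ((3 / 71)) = -71 / 95760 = -0.00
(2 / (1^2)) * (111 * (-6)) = -1332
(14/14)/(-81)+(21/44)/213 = -2557/253044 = -0.01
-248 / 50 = -4.96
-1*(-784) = 784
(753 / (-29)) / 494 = -753 / 14326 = -0.05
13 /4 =3.25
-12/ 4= -3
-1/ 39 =-0.03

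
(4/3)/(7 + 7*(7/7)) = 2/21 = 0.10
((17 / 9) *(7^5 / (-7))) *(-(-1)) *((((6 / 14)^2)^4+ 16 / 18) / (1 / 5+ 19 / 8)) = -31400670760 / 20031543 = -1567.56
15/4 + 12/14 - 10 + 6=17/28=0.61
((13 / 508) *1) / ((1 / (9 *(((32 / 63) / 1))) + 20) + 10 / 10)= 104 / 86233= 0.00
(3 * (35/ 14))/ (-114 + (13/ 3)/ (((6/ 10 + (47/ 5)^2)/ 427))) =-50040/ 621833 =-0.08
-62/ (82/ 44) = -1364/ 41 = -33.27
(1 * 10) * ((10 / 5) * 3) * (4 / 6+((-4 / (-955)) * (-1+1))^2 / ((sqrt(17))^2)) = 40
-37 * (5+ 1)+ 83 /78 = -17233 /78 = -220.94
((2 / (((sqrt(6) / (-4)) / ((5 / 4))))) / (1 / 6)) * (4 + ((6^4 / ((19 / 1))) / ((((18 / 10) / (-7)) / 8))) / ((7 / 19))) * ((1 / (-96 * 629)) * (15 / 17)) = -35975 * sqrt(6) / 42772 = -2.06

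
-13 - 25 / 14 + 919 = 12659 / 14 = 904.21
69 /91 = 0.76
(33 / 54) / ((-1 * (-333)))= 11 / 5994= 0.00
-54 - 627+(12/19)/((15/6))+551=-12326/95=-129.75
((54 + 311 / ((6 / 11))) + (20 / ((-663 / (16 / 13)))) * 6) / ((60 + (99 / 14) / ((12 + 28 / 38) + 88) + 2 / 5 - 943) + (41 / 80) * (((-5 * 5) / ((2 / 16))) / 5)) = -21833756350 / 31599848319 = -0.69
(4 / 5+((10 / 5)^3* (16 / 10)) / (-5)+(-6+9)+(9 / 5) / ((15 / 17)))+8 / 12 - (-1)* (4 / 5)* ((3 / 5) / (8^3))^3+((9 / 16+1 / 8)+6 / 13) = 4167722599453 / 817889280000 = 5.10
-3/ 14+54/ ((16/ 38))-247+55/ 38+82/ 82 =-61987/ 532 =-116.52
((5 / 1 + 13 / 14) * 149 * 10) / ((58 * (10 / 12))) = 37101 / 203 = 182.76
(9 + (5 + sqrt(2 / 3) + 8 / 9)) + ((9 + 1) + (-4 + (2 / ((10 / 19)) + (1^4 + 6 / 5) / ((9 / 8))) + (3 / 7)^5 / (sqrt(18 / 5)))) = 81 * sqrt(10) / 33614 + sqrt(6) / 3 + 1199 / 45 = 27.47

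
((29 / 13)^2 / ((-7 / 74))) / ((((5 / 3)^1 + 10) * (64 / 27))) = -2520477 / 1324960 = -1.90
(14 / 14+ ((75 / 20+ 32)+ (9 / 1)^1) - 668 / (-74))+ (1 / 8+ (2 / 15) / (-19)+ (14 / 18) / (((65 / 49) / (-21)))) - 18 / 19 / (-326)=507497479 / 11917256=42.59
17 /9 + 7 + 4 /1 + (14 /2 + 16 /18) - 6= 133 /9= 14.78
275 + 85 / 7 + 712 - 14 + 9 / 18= 13799 / 14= 985.64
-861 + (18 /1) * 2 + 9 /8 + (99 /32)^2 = -833847 /1024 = -814.30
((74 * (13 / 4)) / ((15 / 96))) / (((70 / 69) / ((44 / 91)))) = 898656 / 1225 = 733.60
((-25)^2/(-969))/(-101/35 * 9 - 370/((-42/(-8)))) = 21875/3271021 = 0.01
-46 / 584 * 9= -207 / 292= -0.71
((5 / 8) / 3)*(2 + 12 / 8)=35 / 48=0.73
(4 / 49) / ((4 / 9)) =9 / 49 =0.18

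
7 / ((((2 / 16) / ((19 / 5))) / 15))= 3192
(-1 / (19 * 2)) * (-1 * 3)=3 / 38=0.08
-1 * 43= -43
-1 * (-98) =98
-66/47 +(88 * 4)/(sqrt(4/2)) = -66/47 +176 * sqrt(2) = 247.50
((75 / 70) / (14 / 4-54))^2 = 225 / 499849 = 0.00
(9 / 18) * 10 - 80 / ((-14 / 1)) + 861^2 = 5189322 / 7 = 741331.71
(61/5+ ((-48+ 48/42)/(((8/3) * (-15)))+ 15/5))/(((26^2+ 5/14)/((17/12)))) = 191/5570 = 0.03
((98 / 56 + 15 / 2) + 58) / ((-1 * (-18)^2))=-0.21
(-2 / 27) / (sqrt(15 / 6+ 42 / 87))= -2 * sqrt(10034) / 4671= -0.04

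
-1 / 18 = -0.06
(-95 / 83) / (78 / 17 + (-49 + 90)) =-323 / 12865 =-0.03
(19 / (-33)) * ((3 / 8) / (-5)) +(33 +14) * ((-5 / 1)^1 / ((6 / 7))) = -361843 / 1320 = -274.12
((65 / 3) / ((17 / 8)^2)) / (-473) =-0.01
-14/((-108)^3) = 7/629856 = 0.00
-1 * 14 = -14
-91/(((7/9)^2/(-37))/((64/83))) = 2493504/581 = 4291.75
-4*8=-32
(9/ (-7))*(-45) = 405/ 7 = 57.86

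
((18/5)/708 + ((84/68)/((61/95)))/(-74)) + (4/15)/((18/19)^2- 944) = -61259680936/2890213029975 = -0.02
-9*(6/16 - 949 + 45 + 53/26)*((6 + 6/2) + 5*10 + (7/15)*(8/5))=252096579/520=484801.11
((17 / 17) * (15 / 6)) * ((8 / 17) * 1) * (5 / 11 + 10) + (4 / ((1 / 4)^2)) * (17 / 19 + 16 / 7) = 5368364 / 24871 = 215.85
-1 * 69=-69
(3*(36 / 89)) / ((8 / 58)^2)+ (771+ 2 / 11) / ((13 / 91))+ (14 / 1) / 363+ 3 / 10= 3529471907 / 646140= 5462.40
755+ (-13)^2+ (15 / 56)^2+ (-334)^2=352737505 / 3136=112480.07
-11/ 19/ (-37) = 11/ 703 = 0.02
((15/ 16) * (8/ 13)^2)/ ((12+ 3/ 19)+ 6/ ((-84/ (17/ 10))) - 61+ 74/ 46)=-1223600/ 163207187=-0.01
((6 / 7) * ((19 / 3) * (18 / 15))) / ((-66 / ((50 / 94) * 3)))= -570 / 3619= -0.16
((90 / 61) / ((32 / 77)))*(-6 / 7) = -1485 / 488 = -3.04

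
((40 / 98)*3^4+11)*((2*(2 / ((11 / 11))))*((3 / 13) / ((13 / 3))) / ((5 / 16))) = 1243584 / 41405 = 30.03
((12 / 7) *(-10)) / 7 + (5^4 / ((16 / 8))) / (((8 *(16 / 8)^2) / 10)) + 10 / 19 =2852095 / 29792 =95.73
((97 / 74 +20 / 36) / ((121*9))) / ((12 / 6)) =113 / 131868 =0.00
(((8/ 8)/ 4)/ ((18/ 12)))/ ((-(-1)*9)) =1/ 54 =0.02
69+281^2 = 79030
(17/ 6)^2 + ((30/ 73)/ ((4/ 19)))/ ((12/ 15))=55019/ 5256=10.47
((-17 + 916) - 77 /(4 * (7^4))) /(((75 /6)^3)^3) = 157877376 /1308441162109375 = 0.00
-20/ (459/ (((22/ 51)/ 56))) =-55/ 163863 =-0.00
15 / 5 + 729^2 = 531444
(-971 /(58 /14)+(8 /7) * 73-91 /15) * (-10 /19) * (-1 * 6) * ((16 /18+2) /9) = -49724272 /312417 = -159.16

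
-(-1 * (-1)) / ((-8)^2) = -1 / 64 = -0.02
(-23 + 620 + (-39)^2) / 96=353 / 16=22.06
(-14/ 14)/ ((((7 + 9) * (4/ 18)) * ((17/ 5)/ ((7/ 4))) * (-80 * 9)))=7/ 34816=0.00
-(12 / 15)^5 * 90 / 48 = -384 / 625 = -0.61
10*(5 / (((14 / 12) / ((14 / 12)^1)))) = 50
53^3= 148877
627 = 627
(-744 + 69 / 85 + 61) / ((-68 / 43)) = 1246699 / 2890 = 431.38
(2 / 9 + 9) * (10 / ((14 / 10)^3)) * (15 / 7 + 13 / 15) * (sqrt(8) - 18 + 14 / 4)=-95076500 / 64827 + 13114000 * sqrt(2) / 64827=-1180.53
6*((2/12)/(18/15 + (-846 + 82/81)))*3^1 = -1215/341734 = -0.00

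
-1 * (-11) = 11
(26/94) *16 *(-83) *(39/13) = -51792/47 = -1101.96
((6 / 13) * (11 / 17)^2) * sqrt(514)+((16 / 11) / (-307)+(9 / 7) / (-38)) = -34649 / 898282+726 * sqrt(514) / 3757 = 4.34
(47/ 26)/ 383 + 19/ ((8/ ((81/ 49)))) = 7671893/ 1951768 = 3.93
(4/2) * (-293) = -586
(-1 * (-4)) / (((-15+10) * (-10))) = 2 / 25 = 0.08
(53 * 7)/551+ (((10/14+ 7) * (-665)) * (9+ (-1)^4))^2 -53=1450061161168/551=2631689947.67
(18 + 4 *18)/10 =9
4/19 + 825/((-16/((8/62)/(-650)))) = 13523/61256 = 0.22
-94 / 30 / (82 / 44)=-1034 / 615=-1.68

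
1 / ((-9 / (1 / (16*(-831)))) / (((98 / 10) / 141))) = 0.00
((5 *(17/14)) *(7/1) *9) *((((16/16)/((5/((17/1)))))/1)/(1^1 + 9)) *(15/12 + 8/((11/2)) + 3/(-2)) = 137853/880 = 156.65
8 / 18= 4 / 9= 0.44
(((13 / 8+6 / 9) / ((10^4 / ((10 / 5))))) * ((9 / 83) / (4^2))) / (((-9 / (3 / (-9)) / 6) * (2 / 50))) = 11 / 637440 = 0.00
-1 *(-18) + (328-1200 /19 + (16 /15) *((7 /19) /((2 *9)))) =725546 /2565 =282.86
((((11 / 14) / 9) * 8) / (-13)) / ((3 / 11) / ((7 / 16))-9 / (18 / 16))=121 / 16614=0.01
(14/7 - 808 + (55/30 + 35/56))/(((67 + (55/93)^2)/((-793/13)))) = 3391517955/4660064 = 727.78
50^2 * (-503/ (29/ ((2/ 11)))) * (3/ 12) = -628750/ 319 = -1971.00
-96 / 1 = -96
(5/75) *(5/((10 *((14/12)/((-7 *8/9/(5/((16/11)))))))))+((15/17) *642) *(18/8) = 107249773/84150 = 1274.51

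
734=734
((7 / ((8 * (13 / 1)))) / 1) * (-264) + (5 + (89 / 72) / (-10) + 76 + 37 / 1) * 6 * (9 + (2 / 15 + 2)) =183839141 / 23400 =7856.37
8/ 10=4/ 5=0.80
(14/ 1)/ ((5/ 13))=182/ 5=36.40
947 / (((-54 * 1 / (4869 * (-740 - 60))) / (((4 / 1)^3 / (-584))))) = -1639446400 / 219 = -7486056.62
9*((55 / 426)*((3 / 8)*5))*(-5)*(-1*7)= 86625 / 1136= 76.25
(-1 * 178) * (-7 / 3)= 415.33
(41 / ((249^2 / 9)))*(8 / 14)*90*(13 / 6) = 31980 / 48223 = 0.66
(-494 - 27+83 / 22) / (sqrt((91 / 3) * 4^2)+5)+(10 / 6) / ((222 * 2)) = 113752165 / 20234412 - 22758 * sqrt(273) / 15191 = -19.13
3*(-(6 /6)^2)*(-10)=30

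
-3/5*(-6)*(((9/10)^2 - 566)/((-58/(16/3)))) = 678228/3625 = 187.10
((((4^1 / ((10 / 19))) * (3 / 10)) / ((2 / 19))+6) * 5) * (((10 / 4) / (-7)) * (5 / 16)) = -15.44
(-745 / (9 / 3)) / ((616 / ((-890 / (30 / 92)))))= 1525015 / 1386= 1100.30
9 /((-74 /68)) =-306 /37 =-8.27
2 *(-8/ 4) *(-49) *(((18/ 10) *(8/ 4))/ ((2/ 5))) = 1764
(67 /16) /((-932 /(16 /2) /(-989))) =66263 /1864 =35.55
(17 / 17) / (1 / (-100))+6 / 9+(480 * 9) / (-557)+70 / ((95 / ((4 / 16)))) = -6788251 / 63498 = -106.90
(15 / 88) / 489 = 5 / 14344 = 0.00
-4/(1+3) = -1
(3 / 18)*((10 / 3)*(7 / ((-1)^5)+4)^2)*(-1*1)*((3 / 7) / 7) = -15 / 49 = -0.31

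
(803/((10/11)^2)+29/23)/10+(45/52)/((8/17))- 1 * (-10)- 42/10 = 125493923/1196000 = 104.93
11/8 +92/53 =1319/424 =3.11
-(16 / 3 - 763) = 2273 / 3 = 757.67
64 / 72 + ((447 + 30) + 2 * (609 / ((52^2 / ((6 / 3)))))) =2912957 / 6084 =478.79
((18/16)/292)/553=9/1291808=0.00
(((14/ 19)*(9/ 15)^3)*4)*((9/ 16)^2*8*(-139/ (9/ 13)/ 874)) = -3073707/ 8303000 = -0.37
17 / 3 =5.67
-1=-1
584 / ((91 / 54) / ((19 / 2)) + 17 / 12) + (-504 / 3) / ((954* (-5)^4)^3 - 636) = 366.36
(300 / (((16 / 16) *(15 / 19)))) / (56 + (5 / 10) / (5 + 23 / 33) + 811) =28576 / 65205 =0.44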